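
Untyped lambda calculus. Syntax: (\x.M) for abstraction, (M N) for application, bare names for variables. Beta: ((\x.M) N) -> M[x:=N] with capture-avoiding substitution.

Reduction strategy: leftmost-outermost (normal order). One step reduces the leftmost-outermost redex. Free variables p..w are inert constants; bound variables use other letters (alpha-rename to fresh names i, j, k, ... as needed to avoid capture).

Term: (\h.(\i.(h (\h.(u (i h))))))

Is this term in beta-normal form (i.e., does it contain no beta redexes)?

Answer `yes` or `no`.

Answer: yes

Derivation:
Term: (\h.(\i.(h (\h.(u (i h))))))
No beta redexes found.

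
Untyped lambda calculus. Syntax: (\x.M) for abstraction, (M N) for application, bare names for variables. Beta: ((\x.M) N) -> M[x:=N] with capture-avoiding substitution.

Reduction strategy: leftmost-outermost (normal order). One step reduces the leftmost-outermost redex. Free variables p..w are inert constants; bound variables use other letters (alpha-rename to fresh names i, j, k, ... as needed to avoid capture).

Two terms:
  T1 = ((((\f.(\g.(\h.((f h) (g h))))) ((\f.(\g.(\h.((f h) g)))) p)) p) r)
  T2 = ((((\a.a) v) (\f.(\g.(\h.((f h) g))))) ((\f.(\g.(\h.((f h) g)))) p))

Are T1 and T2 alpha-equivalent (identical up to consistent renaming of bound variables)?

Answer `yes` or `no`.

Answer: no

Derivation:
Term 1: ((((\f.(\g.(\h.((f h) (g h))))) ((\f.(\g.(\h.((f h) g)))) p)) p) r)
Term 2: ((((\a.a) v) (\f.(\g.(\h.((f h) g))))) ((\f.(\g.(\h.((f h) g)))) p))
Alpha-equivalence: compare structure up to binder renaming.
Result: False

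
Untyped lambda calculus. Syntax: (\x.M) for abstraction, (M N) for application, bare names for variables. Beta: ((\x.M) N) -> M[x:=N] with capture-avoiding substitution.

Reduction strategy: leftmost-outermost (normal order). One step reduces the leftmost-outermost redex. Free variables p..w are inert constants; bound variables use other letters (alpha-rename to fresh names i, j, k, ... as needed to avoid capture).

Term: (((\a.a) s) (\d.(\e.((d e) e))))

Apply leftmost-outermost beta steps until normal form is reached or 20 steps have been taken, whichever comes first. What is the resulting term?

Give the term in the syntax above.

Answer: (s (\d.(\e.((d e) e))))

Derivation:
Step 0: (((\a.a) s) (\d.(\e.((d e) e))))
Step 1: (s (\d.(\e.((d e) e))))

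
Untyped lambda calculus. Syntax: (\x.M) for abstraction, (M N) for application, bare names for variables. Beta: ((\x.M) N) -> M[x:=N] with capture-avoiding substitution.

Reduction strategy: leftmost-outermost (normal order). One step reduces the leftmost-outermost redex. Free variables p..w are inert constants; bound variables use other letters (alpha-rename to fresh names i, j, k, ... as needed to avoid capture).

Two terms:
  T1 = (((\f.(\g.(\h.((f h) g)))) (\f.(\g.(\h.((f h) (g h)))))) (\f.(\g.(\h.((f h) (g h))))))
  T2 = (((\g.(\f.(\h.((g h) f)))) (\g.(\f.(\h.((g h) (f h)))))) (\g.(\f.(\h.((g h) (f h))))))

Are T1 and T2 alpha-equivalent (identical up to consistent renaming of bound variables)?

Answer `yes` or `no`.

Answer: yes

Derivation:
Term 1: (((\f.(\g.(\h.((f h) g)))) (\f.(\g.(\h.((f h) (g h)))))) (\f.(\g.(\h.((f h) (g h))))))
Term 2: (((\g.(\f.(\h.((g h) f)))) (\g.(\f.(\h.((g h) (f h)))))) (\g.(\f.(\h.((g h) (f h))))))
Alpha-equivalence: compare structure up to binder renaming.
Result: True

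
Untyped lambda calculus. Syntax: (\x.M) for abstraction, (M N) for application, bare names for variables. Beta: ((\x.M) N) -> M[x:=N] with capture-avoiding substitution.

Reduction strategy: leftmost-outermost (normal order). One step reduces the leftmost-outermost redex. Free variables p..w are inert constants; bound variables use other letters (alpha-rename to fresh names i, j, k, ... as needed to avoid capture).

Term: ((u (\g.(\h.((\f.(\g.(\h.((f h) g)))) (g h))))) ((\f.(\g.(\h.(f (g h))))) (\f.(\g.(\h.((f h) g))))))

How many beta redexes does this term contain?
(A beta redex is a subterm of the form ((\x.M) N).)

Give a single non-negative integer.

Term: ((u (\g.(\h.((\f.(\g.(\h.((f h) g)))) (g h))))) ((\f.(\g.(\h.(f (g h))))) (\f.(\g.(\h.((f h) g))))))
  Redex: ((\f.(\g.(\h.((f h) g)))) (g h))
  Redex: ((\f.(\g.(\h.(f (g h))))) (\f.(\g.(\h.((f h) g)))))
Total redexes: 2

Answer: 2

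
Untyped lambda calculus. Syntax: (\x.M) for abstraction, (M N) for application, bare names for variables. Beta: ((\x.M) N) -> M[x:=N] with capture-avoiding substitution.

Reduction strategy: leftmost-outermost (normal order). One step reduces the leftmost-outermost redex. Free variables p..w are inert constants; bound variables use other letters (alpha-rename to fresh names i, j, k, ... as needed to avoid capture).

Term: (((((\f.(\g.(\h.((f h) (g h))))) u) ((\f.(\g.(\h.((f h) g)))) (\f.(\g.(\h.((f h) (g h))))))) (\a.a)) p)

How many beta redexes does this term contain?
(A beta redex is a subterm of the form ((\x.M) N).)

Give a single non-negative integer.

Term: (((((\f.(\g.(\h.((f h) (g h))))) u) ((\f.(\g.(\h.((f h) g)))) (\f.(\g.(\h.((f h) (g h))))))) (\a.a)) p)
  Redex: ((\f.(\g.(\h.((f h) (g h))))) u)
  Redex: ((\f.(\g.(\h.((f h) g)))) (\f.(\g.(\h.((f h) (g h))))))
Total redexes: 2

Answer: 2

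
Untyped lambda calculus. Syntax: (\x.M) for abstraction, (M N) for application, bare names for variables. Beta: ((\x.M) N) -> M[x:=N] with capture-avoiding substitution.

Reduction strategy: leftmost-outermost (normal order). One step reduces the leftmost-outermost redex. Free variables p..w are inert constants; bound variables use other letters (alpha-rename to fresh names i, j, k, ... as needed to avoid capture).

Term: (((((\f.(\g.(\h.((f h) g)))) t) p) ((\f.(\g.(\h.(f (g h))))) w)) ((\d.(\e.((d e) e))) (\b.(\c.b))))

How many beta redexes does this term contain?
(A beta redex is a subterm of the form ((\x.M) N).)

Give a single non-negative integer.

Answer: 3

Derivation:
Term: (((((\f.(\g.(\h.((f h) g)))) t) p) ((\f.(\g.(\h.(f (g h))))) w)) ((\d.(\e.((d e) e))) (\b.(\c.b))))
  Redex: ((\f.(\g.(\h.((f h) g)))) t)
  Redex: ((\f.(\g.(\h.(f (g h))))) w)
  Redex: ((\d.(\e.((d e) e))) (\b.(\c.b)))
Total redexes: 3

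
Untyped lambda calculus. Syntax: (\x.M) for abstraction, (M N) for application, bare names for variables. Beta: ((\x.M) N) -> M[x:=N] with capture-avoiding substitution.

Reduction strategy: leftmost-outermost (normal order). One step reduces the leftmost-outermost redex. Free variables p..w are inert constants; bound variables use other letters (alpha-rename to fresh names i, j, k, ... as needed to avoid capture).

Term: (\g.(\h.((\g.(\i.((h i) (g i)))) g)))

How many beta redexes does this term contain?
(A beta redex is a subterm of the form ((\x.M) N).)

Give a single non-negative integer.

Answer: 1

Derivation:
Term: (\g.(\h.((\g.(\i.((h i) (g i)))) g)))
  Redex: ((\g.(\i.((h i) (g i)))) g)
Total redexes: 1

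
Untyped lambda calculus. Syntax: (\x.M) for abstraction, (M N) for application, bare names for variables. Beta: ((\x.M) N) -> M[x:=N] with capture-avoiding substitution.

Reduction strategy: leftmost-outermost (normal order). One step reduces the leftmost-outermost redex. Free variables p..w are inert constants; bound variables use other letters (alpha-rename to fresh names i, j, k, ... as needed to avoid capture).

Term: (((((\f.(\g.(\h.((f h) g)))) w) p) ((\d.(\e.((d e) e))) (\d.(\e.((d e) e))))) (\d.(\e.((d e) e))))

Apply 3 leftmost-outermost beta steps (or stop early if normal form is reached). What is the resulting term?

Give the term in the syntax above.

Step 0: (((((\f.(\g.(\h.((f h) g)))) w) p) ((\d.(\e.((d e) e))) (\d.(\e.((d e) e))))) (\d.(\e.((d e) e))))
Step 1: ((((\g.(\h.((w h) g))) p) ((\d.(\e.((d e) e))) (\d.(\e.((d e) e))))) (\d.(\e.((d e) e))))
Step 2: (((\h.((w h) p)) ((\d.(\e.((d e) e))) (\d.(\e.((d e) e))))) (\d.(\e.((d e) e))))
Step 3: (((w ((\d.(\e.((d e) e))) (\d.(\e.((d e) e))))) p) (\d.(\e.((d e) e))))

Answer: (((w ((\d.(\e.((d e) e))) (\d.(\e.((d e) e))))) p) (\d.(\e.((d e) e))))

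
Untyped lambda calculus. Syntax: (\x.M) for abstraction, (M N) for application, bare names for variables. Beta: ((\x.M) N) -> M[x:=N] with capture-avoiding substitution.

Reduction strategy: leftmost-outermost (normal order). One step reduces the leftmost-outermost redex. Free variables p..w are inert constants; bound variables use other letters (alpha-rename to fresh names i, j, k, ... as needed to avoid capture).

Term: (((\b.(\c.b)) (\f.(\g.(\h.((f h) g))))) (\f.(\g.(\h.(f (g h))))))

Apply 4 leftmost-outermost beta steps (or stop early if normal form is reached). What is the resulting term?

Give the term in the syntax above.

Step 0: (((\b.(\c.b)) (\f.(\g.(\h.((f h) g))))) (\f.(\g.(\h.(f (g h))))))
Step 1: ((\c.(\f.(\g.(\h.((f h) g))))) (\f.(\g.(\h.(f (g h))))))
Step 2: (\f.(\g.(\h.((f h) g))))
Step 3: (normal form reached)

Answer: (\f.(\g.(\h.((f h) g))))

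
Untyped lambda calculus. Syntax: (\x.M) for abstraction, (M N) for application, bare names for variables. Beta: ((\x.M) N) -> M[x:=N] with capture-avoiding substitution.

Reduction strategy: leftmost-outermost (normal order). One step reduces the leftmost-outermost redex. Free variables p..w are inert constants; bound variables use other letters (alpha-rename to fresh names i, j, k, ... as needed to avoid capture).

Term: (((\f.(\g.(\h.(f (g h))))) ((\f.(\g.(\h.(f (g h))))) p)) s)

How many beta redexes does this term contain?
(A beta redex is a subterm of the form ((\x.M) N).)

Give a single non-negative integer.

Answer: 2

Derivation:
Term: (((\f.(\g.(\h.(f (g h))))) ((\f.(\g.(\h.(f (g h))))) p)) s)
  Redex: ((\f.(\g.(\h.(f (g h))))) ((\f.(\g.(\h.(f (g h))))) p))
  Redex: ((\f.(\g.(\h.(f (g h))))) p)
Total redexes: 2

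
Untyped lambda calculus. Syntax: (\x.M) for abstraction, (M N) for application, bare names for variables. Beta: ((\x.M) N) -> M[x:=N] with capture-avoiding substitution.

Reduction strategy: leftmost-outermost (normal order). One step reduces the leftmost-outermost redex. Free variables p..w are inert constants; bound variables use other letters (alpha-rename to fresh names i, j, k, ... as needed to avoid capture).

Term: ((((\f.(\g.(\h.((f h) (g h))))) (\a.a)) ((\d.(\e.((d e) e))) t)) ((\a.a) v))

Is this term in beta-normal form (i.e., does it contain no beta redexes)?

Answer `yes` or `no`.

Term: ((((\f.(\g.(\h.((f h) (g h))))) (\a.a)) ((\d.(\e.((d e) e))) t)) ((\a.a) v))
Found 3 beta redex(es).

Answer: no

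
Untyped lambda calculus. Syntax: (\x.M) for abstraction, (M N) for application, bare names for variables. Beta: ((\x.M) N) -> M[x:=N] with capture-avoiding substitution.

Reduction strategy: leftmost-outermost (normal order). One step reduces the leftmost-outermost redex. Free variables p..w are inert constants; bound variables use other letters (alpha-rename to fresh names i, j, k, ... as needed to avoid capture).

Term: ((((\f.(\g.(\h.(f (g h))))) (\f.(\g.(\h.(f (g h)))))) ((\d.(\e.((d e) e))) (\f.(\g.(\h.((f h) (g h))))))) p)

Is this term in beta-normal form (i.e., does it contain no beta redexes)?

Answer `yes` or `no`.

Answer: no

Derivation:
Term: ((((\f.(\g.(\h.(f (g h))))) (\f.(\g.(\h.(f (g h)))))) ((\d.(\e.((d e) e))) (\f.(\g.(\h.((f h) (g h))))))) p)
Found 2 beta redex(es).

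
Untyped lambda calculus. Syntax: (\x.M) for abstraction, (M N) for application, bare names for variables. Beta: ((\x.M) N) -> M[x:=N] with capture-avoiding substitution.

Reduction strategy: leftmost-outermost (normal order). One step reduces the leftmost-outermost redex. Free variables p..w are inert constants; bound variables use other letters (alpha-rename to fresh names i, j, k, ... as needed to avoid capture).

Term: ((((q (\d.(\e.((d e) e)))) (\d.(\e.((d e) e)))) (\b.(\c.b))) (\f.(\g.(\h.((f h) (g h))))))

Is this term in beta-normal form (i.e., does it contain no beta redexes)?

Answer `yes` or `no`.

Answer: yes

Derivation:
Term: ((((q (\d.(\e.((d e) e)))) (\d.(\e.((d e) e)))) (\b.(\c.b))) (\f.(\g.(\h.((f h) (g h))))))
No beta redexes found.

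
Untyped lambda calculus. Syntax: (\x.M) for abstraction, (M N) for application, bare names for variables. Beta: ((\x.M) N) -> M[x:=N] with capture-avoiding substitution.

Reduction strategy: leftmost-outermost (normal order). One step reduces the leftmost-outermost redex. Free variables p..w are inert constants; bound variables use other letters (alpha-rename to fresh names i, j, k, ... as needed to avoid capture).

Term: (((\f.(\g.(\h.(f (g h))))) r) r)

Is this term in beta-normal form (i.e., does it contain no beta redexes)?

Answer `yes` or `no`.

Answer: no

Derivation:
Term: (((\f.(\g.(\h.(f (g h))))) r) r)
Found 1 beta redex(es).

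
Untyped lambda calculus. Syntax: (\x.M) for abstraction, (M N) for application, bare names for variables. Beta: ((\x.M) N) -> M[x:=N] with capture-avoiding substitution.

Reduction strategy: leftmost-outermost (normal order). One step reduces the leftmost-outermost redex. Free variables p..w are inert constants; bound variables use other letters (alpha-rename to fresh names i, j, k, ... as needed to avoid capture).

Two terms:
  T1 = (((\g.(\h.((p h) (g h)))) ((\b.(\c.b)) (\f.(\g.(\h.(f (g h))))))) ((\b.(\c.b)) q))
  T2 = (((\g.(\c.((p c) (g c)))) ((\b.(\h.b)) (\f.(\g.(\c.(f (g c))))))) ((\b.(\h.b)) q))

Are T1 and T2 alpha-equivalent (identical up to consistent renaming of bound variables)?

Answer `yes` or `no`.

Term 1: (((\g.(\h.((p h) (g h)))) ((\b.(\c.b)) (\f.(\g.(\h.(f (g h))))))) ((\b.(\c.b)) q))
Term 2: (((\g.(\c.((p c) (g c)))) ((\b.(\h.b)) (\f.(\g.(\c.(f (g c))))))) ((\b.(\h.b)) q))
Alpha-equivalence: compare structure up to binder renaming.
Result: True

Answer: yes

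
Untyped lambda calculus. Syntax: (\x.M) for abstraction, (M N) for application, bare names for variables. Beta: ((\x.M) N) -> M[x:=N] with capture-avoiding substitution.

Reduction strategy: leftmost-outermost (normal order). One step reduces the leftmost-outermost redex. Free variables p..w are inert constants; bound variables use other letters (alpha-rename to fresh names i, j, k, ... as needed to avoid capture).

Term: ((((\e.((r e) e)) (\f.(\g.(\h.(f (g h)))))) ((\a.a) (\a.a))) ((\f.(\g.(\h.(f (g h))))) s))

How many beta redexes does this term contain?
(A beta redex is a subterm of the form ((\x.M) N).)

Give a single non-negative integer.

Term: ((((\e.((r e) e)) (\f.(\g.(\h.(f (g h)))))) ((\a.a) (\a.a))) ((\f.(\g.(\h.(f (g h))))) s))
  Redex: ((\e.((r e) e)) (\f.(\g.(\h.(f (g h))))))
  Redex: ((\a.a) (\a.a))
  Redex: ((\f.(\g.(\h.(f (g h))))) s)
Total redexes: 3

Answer: 3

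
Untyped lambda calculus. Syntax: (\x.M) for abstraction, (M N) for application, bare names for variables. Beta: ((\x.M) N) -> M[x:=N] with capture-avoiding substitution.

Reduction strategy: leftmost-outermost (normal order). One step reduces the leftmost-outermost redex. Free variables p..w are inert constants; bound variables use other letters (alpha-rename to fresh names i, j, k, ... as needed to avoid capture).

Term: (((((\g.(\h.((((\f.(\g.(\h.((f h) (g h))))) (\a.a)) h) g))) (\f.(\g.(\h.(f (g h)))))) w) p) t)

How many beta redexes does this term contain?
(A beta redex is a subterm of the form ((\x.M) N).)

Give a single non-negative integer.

Answer: 2

Derivation:
Term: (((((\g.(\h.((((\f.(\g.(\h.((f h) (g h))))) (\a.a)) h) g))) (\f.(\g.(\h.(f (g h)))))) w) p) t)
  Redex: ((\g.(\h.((((\f.(\g.(\h.((f h) (g h))))) (\a.a)) h) g))) (\f.(\g.(\h.(f (g h))))))
  Redex: ((\f.(\g.(\h.((f h) (g h))))) (\a.a))
Total redexes: 2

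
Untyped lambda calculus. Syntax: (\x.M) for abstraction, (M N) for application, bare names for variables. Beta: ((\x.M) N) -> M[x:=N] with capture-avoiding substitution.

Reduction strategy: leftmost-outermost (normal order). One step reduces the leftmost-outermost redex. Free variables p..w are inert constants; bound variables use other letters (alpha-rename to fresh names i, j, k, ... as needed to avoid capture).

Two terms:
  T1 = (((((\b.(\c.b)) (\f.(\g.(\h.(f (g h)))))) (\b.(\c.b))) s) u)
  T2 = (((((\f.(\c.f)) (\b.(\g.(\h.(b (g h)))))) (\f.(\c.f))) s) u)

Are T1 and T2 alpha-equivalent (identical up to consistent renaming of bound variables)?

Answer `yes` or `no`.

Answer: yes

Derivation:
Term 1: (((((\b.(\c.b)) (\f.(\g.(\h.(f (g h)))))) (\b.(\c.b))) s) u)
Term 2: (((((\f.(\c.f)) (\b.(\g.(\h.(b (g h)))))) (\f.(\c.f))) s) u)
Alpha-equivalence: compare structure up to binder renaming.
Result: True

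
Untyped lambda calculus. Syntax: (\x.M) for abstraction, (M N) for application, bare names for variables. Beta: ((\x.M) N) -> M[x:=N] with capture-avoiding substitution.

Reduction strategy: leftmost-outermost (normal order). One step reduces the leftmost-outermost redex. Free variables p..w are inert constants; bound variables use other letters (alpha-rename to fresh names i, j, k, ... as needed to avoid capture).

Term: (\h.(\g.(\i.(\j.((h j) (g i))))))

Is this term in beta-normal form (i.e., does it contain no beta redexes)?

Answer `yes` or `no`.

Term: (\h.(\g.(\i.(\j.((h j) (g i))))))
No beta redexes found.

Answer: yes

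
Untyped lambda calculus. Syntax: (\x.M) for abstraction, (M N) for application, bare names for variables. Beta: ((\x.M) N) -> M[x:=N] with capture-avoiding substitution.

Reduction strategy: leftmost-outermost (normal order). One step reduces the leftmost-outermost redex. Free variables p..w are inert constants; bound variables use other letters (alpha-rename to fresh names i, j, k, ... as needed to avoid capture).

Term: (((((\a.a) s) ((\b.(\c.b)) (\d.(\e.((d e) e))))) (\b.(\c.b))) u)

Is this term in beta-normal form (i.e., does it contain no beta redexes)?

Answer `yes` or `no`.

Answer: no

Derivation:
Term: (((((\a.a) s) ((\b.(\c.b)) (\d.(\e.((d e) e))))) (\b.(\c.b))) u)
Found 2 beta redex(es).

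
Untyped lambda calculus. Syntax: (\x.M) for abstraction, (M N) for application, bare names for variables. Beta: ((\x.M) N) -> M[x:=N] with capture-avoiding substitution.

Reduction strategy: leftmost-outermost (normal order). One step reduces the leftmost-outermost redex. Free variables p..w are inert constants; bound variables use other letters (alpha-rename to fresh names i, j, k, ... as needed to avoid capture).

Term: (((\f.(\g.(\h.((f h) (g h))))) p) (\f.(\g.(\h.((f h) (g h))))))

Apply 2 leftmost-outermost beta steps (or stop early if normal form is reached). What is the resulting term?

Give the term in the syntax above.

Answer: (\h.((p h) ((\f.(\g.(\h.((f h) (g h))))) h)))

Derivation:
Step 0: (((\f.(\g.(\h.((f h) (g h))))) p) (\f.(\g.(\h.((f h) (g h))))))
Step 1: ((\g.(\h.((p h) (g h)))) (\f.(\g.(\h.((f h) (g h))))))
Step 2: (\h.((p h) ((\f.(\g.(\h.((f h) (g h))))) h)))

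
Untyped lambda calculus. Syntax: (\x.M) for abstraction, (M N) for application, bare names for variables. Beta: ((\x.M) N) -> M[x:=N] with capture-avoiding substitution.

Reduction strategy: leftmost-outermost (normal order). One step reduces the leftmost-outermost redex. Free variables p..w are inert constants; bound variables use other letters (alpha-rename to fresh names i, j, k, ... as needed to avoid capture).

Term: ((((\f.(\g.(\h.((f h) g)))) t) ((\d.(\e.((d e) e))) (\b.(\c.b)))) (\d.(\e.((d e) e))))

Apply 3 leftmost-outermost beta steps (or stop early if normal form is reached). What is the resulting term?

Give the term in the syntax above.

Answer: ((t (\d.(\e.((d e) e)))) ((\d.(\e.((d e) e))) (\b.(\c.b))))

Derivation:
Step 0: ((((\f.(\g.(\h.((f h) g)))) t) ((\d.(\e.((d e) e))) (\b.(\c.b)))) (\d.(\e.((d e) e))))
Step 1: (((\g.(\h.((t h) g))) ((\d.(\e.((d e) e))) (\b.(\c.b)))) (\d.(\e.((d e) e))))
Step 2: ((\h.((t h) ((\d.(\e.((d e) e))) (\b.(\c.b))))) (\d.(\e.((d e) e))))
Step 3: ((t (\d.(\e.((d e) e)))) ((\d.(\e.((d e) e))) (\b.(\c.b))))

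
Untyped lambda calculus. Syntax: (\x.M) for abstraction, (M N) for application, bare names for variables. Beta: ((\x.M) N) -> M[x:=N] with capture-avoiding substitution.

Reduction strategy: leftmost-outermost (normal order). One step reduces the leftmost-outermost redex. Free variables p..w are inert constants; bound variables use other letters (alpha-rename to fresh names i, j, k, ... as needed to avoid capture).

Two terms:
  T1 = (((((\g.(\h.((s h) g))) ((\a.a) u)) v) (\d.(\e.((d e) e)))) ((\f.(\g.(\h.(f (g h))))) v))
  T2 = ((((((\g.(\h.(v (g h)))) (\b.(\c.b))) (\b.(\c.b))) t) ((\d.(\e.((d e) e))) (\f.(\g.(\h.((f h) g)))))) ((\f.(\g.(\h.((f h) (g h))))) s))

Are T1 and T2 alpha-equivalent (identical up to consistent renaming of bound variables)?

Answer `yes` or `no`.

Term 1: (((((\g.(\h.((s h) g))) ((\a.a) u)) v) (\d.(\e.((d e) e)))) ((\f.(\g.(\h.(f (g h))))) v))
Term 2: ((((((\g.(\h.(v (g h)))) (\b.(\c.b))) (\b.(\c.b))) t) ((\d.(\e.((d e) e))) (\f.(\g.(\h.((f h) g)))))) ((\f.(\g.(\h.((f h) (g h))))) s))
Alpha-equivalence: compare structure up to binder renaming.
Result: False

Answer: no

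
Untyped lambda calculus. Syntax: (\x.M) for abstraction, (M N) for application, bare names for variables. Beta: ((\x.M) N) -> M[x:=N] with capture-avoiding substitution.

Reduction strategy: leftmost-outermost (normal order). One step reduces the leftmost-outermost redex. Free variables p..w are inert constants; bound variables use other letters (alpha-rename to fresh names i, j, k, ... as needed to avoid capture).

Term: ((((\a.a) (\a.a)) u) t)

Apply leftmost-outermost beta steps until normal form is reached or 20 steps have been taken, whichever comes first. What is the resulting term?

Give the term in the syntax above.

Answer: (u t)

Derivation:
Step 0: ((((\a.a) (\a.a)) u) t)
Step 1: (((\a.a) u) t)
Step 2: (u t)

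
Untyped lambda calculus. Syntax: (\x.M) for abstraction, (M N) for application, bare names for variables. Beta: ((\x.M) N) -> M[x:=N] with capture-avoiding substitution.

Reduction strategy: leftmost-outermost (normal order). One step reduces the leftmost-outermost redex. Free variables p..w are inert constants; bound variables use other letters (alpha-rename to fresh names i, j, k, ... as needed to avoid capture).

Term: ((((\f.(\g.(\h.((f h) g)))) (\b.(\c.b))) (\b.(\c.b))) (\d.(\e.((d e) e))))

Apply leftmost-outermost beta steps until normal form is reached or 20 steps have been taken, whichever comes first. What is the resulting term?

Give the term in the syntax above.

Answer: (\d.(\e.((d e) e)))

Derivation:
Step 0: ((((\f.(\g.(\h.((f h) g)))) (\b.(\c.b))) (\b.(\c.b))) (\d.(\e.((d e) e))))
Step 1: (((\g.(\h.(((\b.(\c.b)) h) g))) (\b.(\c.b))) (\d.(\e.((d e) e))))
Step 2: ((\h.(((\b.(\c.b)) h) (\b.(\c.b)))) (\d.(\e.((d e) e))))
Step 3: (((\b.(\c.b)) (\d.(\e.((d e) e)))) (\b.(\c.b)))
Step 4: ((\c.(\d.(\e.((d e) e)))) (\b.(\c.b)))
Step 5: (\d.(\e.((d e) e)))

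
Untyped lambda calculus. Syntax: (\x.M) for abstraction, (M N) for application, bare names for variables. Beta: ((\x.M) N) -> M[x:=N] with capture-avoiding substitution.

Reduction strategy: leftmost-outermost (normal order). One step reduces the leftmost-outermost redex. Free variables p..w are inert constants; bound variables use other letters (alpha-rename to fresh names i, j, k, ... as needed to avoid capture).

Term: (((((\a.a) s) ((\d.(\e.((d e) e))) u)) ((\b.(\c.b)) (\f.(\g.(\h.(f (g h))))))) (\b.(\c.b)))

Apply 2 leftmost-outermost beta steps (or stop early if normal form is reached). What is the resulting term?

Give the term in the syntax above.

Step 0: (((((\a.a) s) ((\d.(\e.((d e) e))) u)) ((\b.(\c.b)) (\f.(\g.(\h.(f (g h))))))) (\b.(\c.b)))
Step 1: (((s ((\d.(\e.((d e) e))) u)) ((\b.(\c.b)) (\f.(\g.(\h.(f (g h))))))) (\b.(\c.b)))
Step 2: (((s (\e.((u e) e))) ((\b.(\c.b)) (\f.(\g.(\h.(f (g h))))))) (\b.(\c.b)))

Answer: (((s (\e.((u e) e))) ((\b.(\c.b)) (\f.(\g.(\h.(f (g h))))))) (\b.(\c.b)))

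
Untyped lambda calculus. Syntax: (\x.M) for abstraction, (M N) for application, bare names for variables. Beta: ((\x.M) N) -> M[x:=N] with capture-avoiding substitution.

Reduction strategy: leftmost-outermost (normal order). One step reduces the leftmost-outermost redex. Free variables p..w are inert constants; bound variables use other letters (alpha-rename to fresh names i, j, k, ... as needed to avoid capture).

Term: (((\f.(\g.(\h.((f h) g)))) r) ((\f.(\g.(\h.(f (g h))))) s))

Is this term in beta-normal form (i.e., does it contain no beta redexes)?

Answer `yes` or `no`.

Term: (((\f.(\g.(\h.((f h) g)))) r) ((\f.(\g.(\h.(f (g h))))) s))
Found 2 beta redex(es).

Answer: no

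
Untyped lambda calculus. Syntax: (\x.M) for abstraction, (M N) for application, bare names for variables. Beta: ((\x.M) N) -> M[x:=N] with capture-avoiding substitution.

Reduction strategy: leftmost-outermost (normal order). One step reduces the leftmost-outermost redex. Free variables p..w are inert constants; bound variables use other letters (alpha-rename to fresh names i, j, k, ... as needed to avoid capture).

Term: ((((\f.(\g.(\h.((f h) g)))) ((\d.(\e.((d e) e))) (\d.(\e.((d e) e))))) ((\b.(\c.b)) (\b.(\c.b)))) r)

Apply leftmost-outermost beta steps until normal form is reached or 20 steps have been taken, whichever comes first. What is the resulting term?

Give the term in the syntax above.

Step 0: ((((\f.(\g.(\h.((f h) g)))) ((\d.(\e.((d e) e))) (\d.(\e.((d e) e))))) ((\b.(\c.b)) (\b.(\c.b)))) r)
Step 1: (((\g.(\h.((((\d.(\e.((d e) e))) (\d.(\e.((d e) e)))) h) g))) ((\b.(\c.b)) (\b.(\c.b)))) r)
Step 2: ((\h.((((\d.(\e.((d e) e))) (\d.(\e.((d e) e)))) h) ((\b.(\c.b)) (\b.(\c.b))))) r)
Step 3: ((((\d.(\e.((d e) e))) (\d.(\e.((d e) e)))) r) ((\b.(\c.b)) (\b.(\c.b))))
Step 4: (((\e.(((\d.(\e.((d e) e))) e) e)) r) ((\b.(\c.b)) (\b.(\c.b))))
Step 5: ((((\d.(\e.((d e) e))) r) r) ((\b.(\c.b)) (\b.(\c.b))))
Step 6: (((\e.((r e) e)) r) ((\b.(\c.b)) (\b.(\c.b))))
Step 7: (((r r) r) ((\b.(\c.b)) (\b.(\c.b))))
Step 8: (((r r) r) (\c.(\b.(\c.b))))

Answer: (((r r) r) (\c.(\b.(\c.b))))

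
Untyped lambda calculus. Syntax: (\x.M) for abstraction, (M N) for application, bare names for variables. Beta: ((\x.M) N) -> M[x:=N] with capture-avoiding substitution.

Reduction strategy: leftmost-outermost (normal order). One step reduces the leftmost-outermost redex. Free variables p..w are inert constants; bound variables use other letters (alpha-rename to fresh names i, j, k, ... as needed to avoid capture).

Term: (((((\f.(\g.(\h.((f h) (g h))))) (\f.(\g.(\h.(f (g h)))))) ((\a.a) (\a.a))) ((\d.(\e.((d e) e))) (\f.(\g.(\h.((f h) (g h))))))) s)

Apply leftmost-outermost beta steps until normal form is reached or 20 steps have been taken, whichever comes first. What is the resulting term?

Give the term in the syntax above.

Answer: (\h.(((s h) (s h)) (((\e.(((\f.(\g.(\h.((f h) (g h))))) e) e)) s) h)))

Derivation:
Step 0: (((((\f.(\g.(\h.((f h) (g h))))) (\f.(\g.(\h.(f (g h)))))) ((\a.a) (\a.a))) ((\d.(\e.((d e) e))) (\f.(\g.(\h.((f h) (g h))))))) s)
Step 1: ((((\g.(\h.(((\f.(\g.(\h.(f (g h))))) h) (g h)))) ((\a.a) (\a.a))) ((\d.(\e.((d e) e))) (\f.(\g.(\h.((f h) (g h))))))) s)
Step 2: (((\h.(((\f.(\g.(\h.(f (g h))))) h) (((\a.a) (\a.a)) h))) ((\d.(\e.((d e) e))) (\f.(\g.(\h.((f h) (g h))))))) s)
Step 3: ((((\f.(\g.(\h.(f (g h))))) ((\d.(\e.((d e) e))) (\f.(\g.(\h.((f h) (g h))))))) (((\a.a) (\a.a)) ((\d.(\e.((d e) e))) (\f.(\g.(\h.((f h) (g h)))))))) s)
Step 4: (((\g.(\h.(((\d.(\e.((d e) e))) (\f.(\g.(\h.((f h) (g h)))))) (g h)))) (((\a.a) (\a.a)) ((\d.(\e.((d e) e))) (\f.(\g.(\h.((f h) (g h)))))))) s)
Step 5: ((\h.(((\d.(\e.((d e) e))) (\f.(\g.(\h.((f h) (g h)))))) ((((\a.a) (\a.a)) ((\d.(\e.((d e) e))) (\f.(\g.(\h.((f h) (g h))))))) h))) s)
Step 6: (((\d.(\e.((d e) e))) (\f.(\g.(\h.((f h) (g h)))))) ((((\a.a) (\a.a)) ((\d.(\e.((d e) e))) (\f.(\g.(\h.((f h) (g h))))))) s))
Step 7: ((\e.(((\f.(\g.(\h.((f h) (g h))))) e) e)) ((((\a.a) (\a.a)) ((\d.(\e.((d e) e))) (\f.(\g.(\h.((f h) (g h))))))) s))
Step 8: (((\f.(\g.(\h.((f h) (g h))))) ((((\a.a) (\a.a)) ((\d.(\e.((d e) e))) (\f.(\g.(\h.((f h) (g h))))))) s)) ((((\a.a) (\a.a)) ((\d.(\e.((d e) e))) (\f.(\g.(\h.((f h) (g h))))))) s))
Step 9: ((\g.(\h.((((((\a.a) (\a.a)) ((\d.(\e.((d e) e))) (\f.(\g.(\h.((f h) (g h))))))) s) h) (g h)))) ((((\a.a) (\a.a)) ((\d.(\e.((d e) e))) (\f.(\g.(\h.((f h) (g h))))))) s))
Step 10: (\h.((((((\a.a) (\a.a)) ((\d.(\e.((d e) e))) (\f.(\g.(\h.((f h) (g h))))))) s) h) (((((\a.a) (\a.a)) ((\d.(\e.((d e) e))) (\f.(\g.(\h.((f h) (g h))))))) s) h)))
Step 11: (\h.(((((\a.a) ((\d.(\e.((d e) e))) (\f.(\g.(\h.((f h) (g h))))))) s) h) (((((\a.a) (\a.a)) ((\d.(\e.((d e) e))) (\f.(\g.(\h.((f h) (g h))))))) s) h)))
Step 12: (\h.(((((\d.(\e.((d e) e))) (\f.(\g.(\h.((f h) (g h)))))) s) h) (((((\a.a) (\a.a)) ((\d.(\e.((d e) e))) (\f.(\g.(\h.((f h) (g h))))))) s) h)))
Step 13: (\h.((((\e.(((\f.(\g.(\h.((f h) (g h))))) e) e)) s) h) (((((\a.a) (\a.a)) ((\d.(\e.((d e) e))) (\f.(\g.(\h.((f h) (g h))))))) s) h)))
Step 14: (\h.(((((\f.(\g.(\h.((f h) (g h))))) s) s) h) (((((\a.a) (\a.a)) ((\d.(\e.((d e) e))) (\f.(\g.(\h.((f h) (g h))))))) s) h)))
Step 15: (\h.((((\g.(\h.((s h) (g h)))) s) h) (((((\a.a) (\a.a)) ((\d.(\e.((d e) e))) (\f.(\g.(\h.((f h) (g h))))))) s) h)))
Step 16: (\h.(((\h.((s h) (s h))) h) (((((\a.a) (\a.a)) ((\d.(\e.((d e) e))) (\f.(\g.(\h.((f h) (g h))))))) s) h)))
Step 17: (\h.(((s h) (s h)) (((((\a.a) (\a.a)) ((\d.(\e.((d e) e))) (\f.(\g.(\h.((f h) (g h))))))) s) h)))
Step 18: (\h.(((s h) (s h)) ((((\a.a) ((\d.(\e.((d e) e))) (\f.(\g.(\h.((f h) (g h))))))) s) h)))
Step 19: (\h.(((s h) (s h)) ((((\d.(\e.((d e) e))) (\f.(\g.(\h.((f h) (g h)))))) s) h)))
Step 20: (\h.(((s h) (s h)) (((\e.(((\f.(\g.(\h.((f h) (g h))))) e) e)) s) h)))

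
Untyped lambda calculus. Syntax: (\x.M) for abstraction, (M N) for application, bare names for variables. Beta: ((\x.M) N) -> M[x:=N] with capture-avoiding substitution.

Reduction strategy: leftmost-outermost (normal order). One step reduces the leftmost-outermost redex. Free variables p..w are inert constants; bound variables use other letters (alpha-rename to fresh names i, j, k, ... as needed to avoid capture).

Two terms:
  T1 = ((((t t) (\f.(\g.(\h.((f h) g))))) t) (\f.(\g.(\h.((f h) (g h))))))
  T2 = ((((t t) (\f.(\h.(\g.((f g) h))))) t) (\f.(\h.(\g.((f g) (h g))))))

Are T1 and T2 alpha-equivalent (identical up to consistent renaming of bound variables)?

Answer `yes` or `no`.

Answer: yes

Derivation:
Term 1: ((((t t) (\f.(\g.(\h.((f h) g))))) t) (\f.(\g.(\h.((f h) (g h))))))
Term 2: ((((t t) (\f.(\h.(\g.((f g) h))))) t) (\f.(\h.(\g.((f g) (h g))))))
Alpha-equivalence: compare structure up to binder renaming.
Result: True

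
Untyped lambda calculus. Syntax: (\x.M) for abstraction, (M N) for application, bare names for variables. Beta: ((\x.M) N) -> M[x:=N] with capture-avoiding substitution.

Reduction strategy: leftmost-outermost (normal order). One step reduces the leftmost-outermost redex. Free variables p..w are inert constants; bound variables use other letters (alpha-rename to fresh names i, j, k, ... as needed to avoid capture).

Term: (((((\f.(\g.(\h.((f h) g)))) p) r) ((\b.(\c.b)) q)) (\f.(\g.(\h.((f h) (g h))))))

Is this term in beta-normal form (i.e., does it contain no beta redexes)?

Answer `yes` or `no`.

Answer: no

Derivation:
Term: (((((\f.(\g.(\h.((f h) g)))) p) r) ((\b.(\c.b)) q)) (\f.(\g.(\h.((f h) (g h))))))
Found 2 beta redex(es).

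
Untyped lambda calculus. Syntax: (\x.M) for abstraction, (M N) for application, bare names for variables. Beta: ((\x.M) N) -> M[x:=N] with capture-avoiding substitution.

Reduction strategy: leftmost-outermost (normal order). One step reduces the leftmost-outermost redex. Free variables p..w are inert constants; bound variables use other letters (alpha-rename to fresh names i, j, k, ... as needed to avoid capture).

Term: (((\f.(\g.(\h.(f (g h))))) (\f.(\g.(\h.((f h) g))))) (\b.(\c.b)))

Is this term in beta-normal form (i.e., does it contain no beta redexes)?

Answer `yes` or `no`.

Term: (((\f.(\g.(\h.(f (g h))))) (\f.(\g.(\h.((f h) g))))) (\b.(\c.b)))
Found 1 beta redex(es).

Answer: no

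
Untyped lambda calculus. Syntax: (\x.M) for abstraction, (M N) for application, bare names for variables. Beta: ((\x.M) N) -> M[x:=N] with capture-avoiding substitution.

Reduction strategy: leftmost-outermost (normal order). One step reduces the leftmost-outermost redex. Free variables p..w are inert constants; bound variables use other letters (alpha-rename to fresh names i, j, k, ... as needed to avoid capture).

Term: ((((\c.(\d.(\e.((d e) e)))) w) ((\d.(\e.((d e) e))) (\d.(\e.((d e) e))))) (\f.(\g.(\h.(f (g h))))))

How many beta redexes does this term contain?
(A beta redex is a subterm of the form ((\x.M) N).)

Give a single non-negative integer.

Term: ((((\c.(\d.(\e.((d e) e)))) w) ((\d.(\e.((d e) e))) (\d.(\e.((d e) e))))) (\f.(\g.(\h.(f (g h))))))
  Redex: ((\c.(\d.(\e.((d e) e)))) w)
  Redex: ((\d.(\e.((d e) e))) (\d.(\e.((d e) e))))
Total redexes: 2

Answer: 2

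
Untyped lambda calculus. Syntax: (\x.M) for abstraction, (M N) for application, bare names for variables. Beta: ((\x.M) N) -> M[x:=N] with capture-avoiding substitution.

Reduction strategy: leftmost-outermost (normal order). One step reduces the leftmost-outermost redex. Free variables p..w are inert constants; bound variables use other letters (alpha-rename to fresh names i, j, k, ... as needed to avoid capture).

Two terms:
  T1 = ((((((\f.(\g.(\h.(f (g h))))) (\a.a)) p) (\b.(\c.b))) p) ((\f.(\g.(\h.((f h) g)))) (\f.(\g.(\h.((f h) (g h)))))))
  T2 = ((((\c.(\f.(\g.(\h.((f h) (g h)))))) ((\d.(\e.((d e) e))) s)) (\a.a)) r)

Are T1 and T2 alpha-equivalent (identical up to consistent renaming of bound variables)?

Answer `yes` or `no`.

Term 1: ((((((\f.(\g.(\h.(f (g h))))) (\a.a)) p) (\b.(\c.b))) p) ((\f.(\g.(\h.((f h) g)))) (\f.(\g.(\h.((f h) (g h)))))))
Term 2: ((((\c.(\f.(\g.(\h.((f h) (g h)))))) ((\d.(\e.((d e) e))) s)) (\a.a)) r)
Alpha-equivalence: compare structure up to binder renaming.
Result: False

Answer: no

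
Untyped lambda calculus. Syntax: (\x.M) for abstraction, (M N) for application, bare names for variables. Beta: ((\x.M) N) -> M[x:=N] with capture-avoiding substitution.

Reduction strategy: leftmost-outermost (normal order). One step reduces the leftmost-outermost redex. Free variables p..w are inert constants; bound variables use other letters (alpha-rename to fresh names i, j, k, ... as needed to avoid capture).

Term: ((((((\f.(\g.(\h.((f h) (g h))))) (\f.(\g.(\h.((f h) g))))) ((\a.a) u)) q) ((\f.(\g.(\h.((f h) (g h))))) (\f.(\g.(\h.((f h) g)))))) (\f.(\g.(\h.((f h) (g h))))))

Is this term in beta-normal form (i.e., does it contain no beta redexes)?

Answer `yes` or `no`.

Term: ((((((\f.(\g.(\h.((f h) (g h))))) (\f.(\g.(\h.((f h) g))))) ((\a.a) u)) q) ((\f.(\g.(\h.((f h) (g h))))) (\f.(\g.(\h.((f h) g)))))) (\f.(\g.(\h.((f h) (g h))))))
Found 3 beta redex(es).

Answer: no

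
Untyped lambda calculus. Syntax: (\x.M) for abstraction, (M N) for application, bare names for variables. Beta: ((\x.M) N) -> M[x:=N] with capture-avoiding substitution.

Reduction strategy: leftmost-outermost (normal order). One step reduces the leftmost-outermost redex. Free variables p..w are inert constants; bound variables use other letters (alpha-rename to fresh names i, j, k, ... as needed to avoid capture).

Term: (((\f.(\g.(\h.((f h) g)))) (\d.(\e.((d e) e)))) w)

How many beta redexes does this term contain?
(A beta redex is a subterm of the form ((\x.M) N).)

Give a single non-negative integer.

Term: (((\f.(\g.(\h.((f h) g)))) (\d.(\e.((d e) e)))) w)
  Redex: ((\f.(\g.(\h.((f h) g)))) (\d.(\e.((d e) e))))
Total redexes: 1

Answer: 1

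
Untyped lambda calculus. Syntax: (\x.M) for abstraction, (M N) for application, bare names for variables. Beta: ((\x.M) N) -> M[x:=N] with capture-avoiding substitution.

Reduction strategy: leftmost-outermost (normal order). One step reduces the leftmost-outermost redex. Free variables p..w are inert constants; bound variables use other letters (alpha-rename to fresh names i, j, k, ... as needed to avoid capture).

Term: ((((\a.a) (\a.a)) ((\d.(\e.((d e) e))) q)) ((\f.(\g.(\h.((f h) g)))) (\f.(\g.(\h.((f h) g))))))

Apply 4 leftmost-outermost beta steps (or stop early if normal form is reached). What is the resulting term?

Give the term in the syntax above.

Step 0: ((((\a.a) (\a.a)) ((\d.(\e.((d e) e))) q)) ((\f.(\g.(\h.((f h) g)))) (\f.(\g.(\h.((f h) g))))))
Step 1: (((\a.a) ((\d.(\e.((d e) e))) q)) ((\f.(\g.(\h.((f h) g)))) (\f.(\g.(\h.((f h) g))))))
Step 2: (((\d.(\e.((d e) e))) q) ((\f.(\g.(\h.((f h) g)))) (\f.(\g.(\h.((f h) g))))))
Step 3: ((\e.((q e) e)) ((\f.(\g.(\h.((f h) g)))) (\f.(\g.(\h.((f h) g))))))
Step 4: ((q ((\f.(\g.(\h.((f h) g)))) (\f.(\g.(\h.((f h) g)))))) ((\f.(\g.(\h.((f h) g)))) (\f.(\g.(\h.((f h) g))))))

Answer: ((q ((\f.(\g.(\h.((f h) g)))) (\f.(\g.(\h.((f h) g)))))) ((\f.(\g.(\h.((f h) g)))) (\f.(\g.(\h.((f h) g))))))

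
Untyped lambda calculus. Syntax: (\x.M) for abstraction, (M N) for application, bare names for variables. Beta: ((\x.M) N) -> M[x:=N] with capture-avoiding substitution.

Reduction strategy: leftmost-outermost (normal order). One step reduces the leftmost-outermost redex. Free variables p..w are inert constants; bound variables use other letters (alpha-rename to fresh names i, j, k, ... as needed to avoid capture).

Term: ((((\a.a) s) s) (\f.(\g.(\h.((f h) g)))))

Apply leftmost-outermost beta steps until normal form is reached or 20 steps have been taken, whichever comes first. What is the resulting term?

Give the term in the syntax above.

Step 0: ((((\a.a) s) s) (\f.(\g.(\h.((f h) g)))))
Step 1: ((s s) (\f.(\g.(\h.((f h) g)))))

Answer: ((s s) (\f.(\g.(\h.((f h) g)))))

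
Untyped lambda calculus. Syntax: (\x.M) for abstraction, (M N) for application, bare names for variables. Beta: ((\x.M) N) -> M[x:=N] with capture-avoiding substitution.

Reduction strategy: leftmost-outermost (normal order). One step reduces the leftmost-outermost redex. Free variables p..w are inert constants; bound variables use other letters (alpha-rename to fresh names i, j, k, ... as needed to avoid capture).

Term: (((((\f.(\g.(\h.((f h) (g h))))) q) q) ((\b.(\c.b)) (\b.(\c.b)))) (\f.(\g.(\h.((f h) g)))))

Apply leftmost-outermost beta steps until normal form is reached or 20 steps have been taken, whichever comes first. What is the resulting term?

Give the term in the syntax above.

Answer: (((q (\c.(\b.(\c.b)))) (q (\c.(\b.(\c.b))))) (\f.(\g.(\h.((f h) g)))))

Derivation:
Step 0: (((((\f.(\g.(\h.((f h) (g h))))) q) q) ((\b.(\c.b)) (\b.(\c.b)))) (\f.(\g.(\h.((f h) g)))))
Step 1: ((((\g.(\h.((q h) (g h)))) q) ((\b.(\c.b)) (\b.(\c.b)))) (\f.(\g.(\h.((f h) g)))))
Step 2: (((\h.((q h) (q h))) ((\b.(\c.b)) (\b.(\c.b)))) (\f.(\g.(\h.((f h) g)))))
Step 3: (((q ((\b.(\c.b)) (\b.(\c.b)))) (q ((\b.(\c.b)) (\b.(\c.b))))) (\f.(\g.(\h.((f h) g)))))
Step 4: (((q (\c.(\b.(\c.b)))) (q ((\b.(\c.b)) (\b.(\c.b))))) (\f.(\g.(\h.((f h) g)))))
Step 5: (((q (\c.(\b.(\c.b)))) (q (\c.(\b.(\c.b))))) (\f.(\g.(\h.((f h) g)))))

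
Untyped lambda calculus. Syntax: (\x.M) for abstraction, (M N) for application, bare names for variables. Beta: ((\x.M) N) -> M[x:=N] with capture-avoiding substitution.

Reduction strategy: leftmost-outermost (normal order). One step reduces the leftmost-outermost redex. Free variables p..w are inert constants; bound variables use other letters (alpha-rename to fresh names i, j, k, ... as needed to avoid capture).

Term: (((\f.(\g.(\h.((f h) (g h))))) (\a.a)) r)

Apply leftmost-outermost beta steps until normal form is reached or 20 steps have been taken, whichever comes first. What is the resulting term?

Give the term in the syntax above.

Answer: (\h.(h (r h)))

Derivation:
Step 0: (((\f.(\g.(\h.((f h) (g h))))) (\a.a)) r)
Step 1: ((\g.(\h.(((\a.a) h) (g h)))) r)
Step 2: (\h.(((\a.a) h) (r h)))
Step 3: (\h.(h (r h)))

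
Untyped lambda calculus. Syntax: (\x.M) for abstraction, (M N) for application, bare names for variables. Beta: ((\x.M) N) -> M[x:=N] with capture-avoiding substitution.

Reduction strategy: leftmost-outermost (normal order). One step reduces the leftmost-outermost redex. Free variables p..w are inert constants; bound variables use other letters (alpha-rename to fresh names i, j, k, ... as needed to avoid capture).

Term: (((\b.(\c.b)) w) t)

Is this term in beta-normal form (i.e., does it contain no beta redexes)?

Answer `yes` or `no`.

Answer: no

Derivation:
Term: (((\b.(\c.b)) w) t)
Found 1 beta redex(es).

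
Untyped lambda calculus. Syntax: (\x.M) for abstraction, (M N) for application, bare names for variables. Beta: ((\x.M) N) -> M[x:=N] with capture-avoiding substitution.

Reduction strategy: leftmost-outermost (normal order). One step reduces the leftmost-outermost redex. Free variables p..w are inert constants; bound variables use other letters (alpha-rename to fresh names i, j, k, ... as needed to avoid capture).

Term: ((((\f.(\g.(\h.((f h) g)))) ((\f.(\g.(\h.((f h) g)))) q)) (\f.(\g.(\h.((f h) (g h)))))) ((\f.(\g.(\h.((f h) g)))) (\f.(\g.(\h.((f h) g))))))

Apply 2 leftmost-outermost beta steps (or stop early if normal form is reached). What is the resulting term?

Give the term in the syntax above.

Answer: ((\h.((((\f.(\g.(\h.((f h) g)))) q) h) (\f.(\g.(\h.((f h) (g h))))))) ((\f.(\g.(\h.((f h) g)))) (\f.(\g.(\h.((f h) g))))))

Derivation:
Step 0: ((((\f.(\g.(\h.((f h) g)))) ((\f.(\g.(\h.((f h) g)))) q)) (\f.(\g.(\h.((f h) (g h)))))) ((\f.(\g.(\h.((f h) g)))) (\f.(\g.(\h.((f h) g))))))
Step 1: (((\g.(\h.((((\f.(\g.(\h.((f h) g)))) q) h) g))) (\f.(\g.(\h.((f h) (g h)))))) ((\f.(\g.(\h.((f h) g)))) (\f.(\g.(\h.((f h) g))))))
Step 2: ((\h.((((\f.(\g.(\h.((f h) g)))) q) h) (\f.(\g.(\h.((f h) (g h))))))) ((\f.(\g.(\h.((f h) g)))) (\f.(\g.(\h.((f h) g))))))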